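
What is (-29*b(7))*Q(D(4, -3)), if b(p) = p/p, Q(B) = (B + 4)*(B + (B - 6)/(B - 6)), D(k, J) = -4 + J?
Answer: -522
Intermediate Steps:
Q(B) = (1 + B)*(4 + B) (Q(B) = (4 + B)*(B + (-6 + B)/(-6 + B)) = (4 + B)*(B + 1) = (4 + B)*(1 + B) = (1 + B)*(4 + B))
b(p) = 1
(-29*b(7))*Q(D(4, -3)) = (-29*1)*(4 + (-4 - 3)**2 + 5*(-4 - 3)) = -29*(4 + (-7)**2 + 5*(-7)) = -29*(4 + 49 - 35) = -29*18 = -522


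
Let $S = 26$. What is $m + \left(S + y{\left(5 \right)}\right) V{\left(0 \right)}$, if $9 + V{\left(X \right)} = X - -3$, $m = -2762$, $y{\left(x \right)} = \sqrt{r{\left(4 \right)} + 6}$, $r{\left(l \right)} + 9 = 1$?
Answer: $-2918 - 6 i \sqrt{2} \approx -2918.0 - 8.4853 i$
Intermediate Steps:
$r{\left(l \right)} = -8$ ($r{\left(l \right)} = -9 + 1 = -8$)
$y{\left(x \right)} = i \sqrt{2}$ ($y{\left(x \right)} = \sqrt{-8 + 6} = \sqrt{-2} = i \sqrt{2}$)
$V{\left(X \right)} = -6 + X$ ($V{\left(X \right)} = -9 + \left(X - -3\right) = -9 + \left(X + 3\right) = -9 + \left(3 + X\right) = -6 + X$)
$m + \left(S + y{\left(5 \right)}\right) V{\left(0 \right)} = -2762 + \left(26 + i \sqrt{2}\right) \left(-6 + 0\right) = -2762 + \left(26 + i \sqrt{2}\right) \left(-6\right) = -2762 - \left(156 + 6 i \sqrt{2}\right) = -2918 - 6 i \sqrt{2}$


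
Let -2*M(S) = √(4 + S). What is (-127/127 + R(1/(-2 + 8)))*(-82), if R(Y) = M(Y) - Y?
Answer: 287/3 + 205*√6/6 ≈ 179.36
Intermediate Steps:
M(S) = -√(4 + S)/2
R(Y) = -Y - √(4 + Y)/2 (R(Y) = -√(4 + Y)/2 - Y = -Y - √(4 + Y)/2)
(-127/127 + R(1/(-2 + 8)))*(-82) = (-127/127 + (-1/(-2 + 8) - √(4 + 1/(-2 + 8))/2))*(-82) = (-127*1/127 + (-1/6 - √(4 + 1/6)/2))*(-82) = (-1 + (-1*⅙ - √(4 + ⅙)/2))*(-82) = (-1 + (-⅙ - 5*√6/12))*(-82) = (-7/6 - 5*√6/12)*(-82) = 287/3 + 205*√6/6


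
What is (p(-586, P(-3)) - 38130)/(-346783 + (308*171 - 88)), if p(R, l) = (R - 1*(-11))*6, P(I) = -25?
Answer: 5940/42029 ≈ 0.14133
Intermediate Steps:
p(R, l) = 66 + 6*R (p(R, l) = (R + 11)*6 = (11 + R)*6 = 66 + 6*R)
(p(-586, P(-3)) - 38130)/(-346783 + (308*171 - 88)) = ((66 + 6*(-586)) - 38130)/(-346783 + (308*171 - 88)) = ((66 - 3516) - 38130)/(-346783 + (52668 - 88)) = (-3450 - 38130)/(-346783 + 52580) = -41580/(-294203) = -41580*(-1/294203) = 5940/42029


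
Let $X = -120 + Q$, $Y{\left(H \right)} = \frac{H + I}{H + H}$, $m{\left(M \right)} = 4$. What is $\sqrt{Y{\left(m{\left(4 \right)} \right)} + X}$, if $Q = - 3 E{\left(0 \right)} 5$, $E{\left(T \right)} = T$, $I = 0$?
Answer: $\frac{i \sqrt{478}}{2} \approx 10.932 i$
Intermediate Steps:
$Q = 0$ ($Q = \left(-3\right) 0 \cdot 5 = 0 \cdot 5 = 0$)
$Y{\left(H \right)} = \frac{1}{2}$ ($Y{\left(H \right)} = \frac{H + 0}{H + H} = \frac{H}{2 H} = H \frac{1}{2 H} = \frac{1}{2}$)
$X = -120$ ($X = -120 + 0 = -120$)
$\sqrt{Y{\left(m{\left(4 \right)} \right)} + X} = \sqrt{\frac{1}{2} - 120} = \sqrt{- \frac{239}{2}} = \frac{i \sqrt{478}}{2}$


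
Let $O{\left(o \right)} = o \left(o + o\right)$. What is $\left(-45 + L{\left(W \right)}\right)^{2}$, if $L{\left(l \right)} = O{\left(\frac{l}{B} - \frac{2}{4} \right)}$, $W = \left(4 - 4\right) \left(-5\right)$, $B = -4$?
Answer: $\frac{7921}{4} \approx 1980.3$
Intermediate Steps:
$W = 0$ ($W = 0 \left(-5\right) = 0$)
$O{\left(o \right)} = 2 o^{2}$ ($O{\left(o \right)} = o 2 o = 2 o^{2}$)
$L{\left(l \right)} = 2 \left(- \frac{1}{2} - \frac{l}{4}\right)^{2}$ ($L{\left(l \right)} = 2 \left(\frac{l}{-4} - \frac{2}{4}\right)^{2} = 2 \left(l \left(- \frac{1}{4}\right) - \frac{1}{2}\right)^{2} = 2 \left(- \frac{l}{4} - \frac{1}{2}\right)^{2} = 2 \left(- \frac{1}{2} - \frac{l}{4}\right)^{2}$)
$\left(-45 + L{\left(W \right)}\right)^{2} = \left(-45 + \frac{\left(2 + 0\right)^{2}}{8}\right)^{2} = \left(-45 + \frac{2^{2}}{8}\right)^{2} = \left(-45 + \frac{1}{8} \cdot 4\right)^{2} = \left(-45 + \frac{1}{2}\right)^{2} = \left(- \frac{89}{2}\right)^{2} = \frac{7921}{4}$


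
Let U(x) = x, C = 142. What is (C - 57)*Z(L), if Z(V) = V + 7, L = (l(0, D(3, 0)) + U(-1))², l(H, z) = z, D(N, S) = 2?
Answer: 680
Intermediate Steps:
L = 1 (L = (2 - 1)² = 1² = 1)
Z(V) = 7 + V
(C - 57)*Z(L) = (142 - 57)*(7 + 1) = 85*8 = 680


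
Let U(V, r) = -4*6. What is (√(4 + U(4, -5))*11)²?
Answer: -2420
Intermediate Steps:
U(V, r) = -24
(√(4 + U(4, -5))*11)² = (√(4 - 24)*11)² = (√(-20)*11)² = ((2*I*√5)*11)² = (22*I*√5)² = -2420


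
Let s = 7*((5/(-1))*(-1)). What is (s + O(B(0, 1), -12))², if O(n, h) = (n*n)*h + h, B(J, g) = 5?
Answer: 76729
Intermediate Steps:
O(n, h) = h + h*n² (O(n, h) = n²*h + h = h*n² + h = h + h*n²)
s = 35 (s = 7*(-1*5*(-1)) = 7*(-5*(-1)) = 7*5 = 35)
(s + O(B(0, 1), -12))² = (35 - 12*(1 + 5²))² = (35 - 12*(1 + 25))² = (35 - 12*26)² = (35 - 312)² = (-277)² = 76729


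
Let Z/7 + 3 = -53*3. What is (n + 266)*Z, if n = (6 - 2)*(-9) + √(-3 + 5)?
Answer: -260820 - 1134*√2 ≈ -2.6242e+5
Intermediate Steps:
Z = -1134 (Z = -21 + 7*(-53*3) = -21 + 7*(-159) = -21 - 1113 = -1134)
n = -36 + √2 (n = 4*(-9) + √2 = -36 + √2 ≈ -34.586)
(n + 266)*Z = ((-36 + √2) + 266)*(-1134) = (230 + √2)*(-1134) = -260820 - 1134*√2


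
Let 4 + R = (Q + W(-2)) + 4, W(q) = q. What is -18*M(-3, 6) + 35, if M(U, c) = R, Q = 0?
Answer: 71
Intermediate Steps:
R = -2 (R = -4 + ((0 - 2) + 4) = -4 + (-2 + 4) = -4 + 2 = -2)
M(U, c) = -2
-18*M(-3, 6) + 35 = -18*(-2) + 35 = 36 + 35 = 71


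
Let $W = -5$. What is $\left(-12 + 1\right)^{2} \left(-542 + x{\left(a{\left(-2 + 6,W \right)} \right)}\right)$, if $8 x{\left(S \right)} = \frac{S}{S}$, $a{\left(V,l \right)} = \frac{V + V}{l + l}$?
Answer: $- \frac{524535}{8} \approx -65567.0$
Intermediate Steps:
$a{\left(V,l \right)} = \frac{V}{l}$ ($a{\left(V,l \right)} = \frac{2 V}{2 l} = 2 V \frac{1}{2 l} = \frac{V}{l}$)
$x{\left(S \right)} = \frac{1}{8}$ ($x{\left(S \right)} = \frac{S \frac{1}{S}}{8} = \frac{1}{8} \cdot 1 = \frac{1}{8}$)
$\left(-12 + 1\right)^{2} \left(-542 + x{\left(a{\left(-2 + 6,W \right)} \right)}\right) = \left(-12 + 1\right)^{2} \left(-542 + \frac{1}{8}\right) = \left(-11\right)^{2} \left(- \frac{4335}{8}\right) = 121 \left(- \frac{4335}{8}\right) = - \frac{524535}{8}$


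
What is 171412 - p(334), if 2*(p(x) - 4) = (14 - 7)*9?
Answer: 342753/2 ≈ 1.7138e+5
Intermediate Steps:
p(x) = 71/2 (p(x) = 4 + ((14 - 7)*9)/2 = 4 + (7*9)/2 = 4 + (½)*63 = 4 + 63/2 = 71/2)
171412 - p(334) = 171412 - 1*71/2 = 171412 - 71/2 = 342753/2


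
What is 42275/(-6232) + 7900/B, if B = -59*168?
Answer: -3080675/406392 ≈ -7.5806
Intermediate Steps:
B = -9912
42275/(-6232) + 7900/B = 42275/(-6232) + 7900/(-9912) = 42275*(-1/6232) + 7900*(-1/9912) = -2225/328 - 1975/2478 = -3080675/406392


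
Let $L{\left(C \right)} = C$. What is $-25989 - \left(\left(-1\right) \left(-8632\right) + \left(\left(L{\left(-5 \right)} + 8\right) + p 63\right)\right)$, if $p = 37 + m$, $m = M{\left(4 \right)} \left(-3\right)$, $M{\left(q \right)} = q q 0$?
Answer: $-36955$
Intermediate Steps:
$M{\left(q \right)} = 0$ ($M{\left(q \right)} = q^{2} \cdot 0 = 0$)
$m = 0$ ($m = 0 \left(-3\right) = 0$)
$p = 37$ ($p = 37 + 0 = 37$)
$-25989 - \left(\left(-1\right) \left(-8632\right) + \left(\left(L{\left(-5 \right)} + 8\right) + p 63\right)\right) = -25989 - \left(\left(-1\right) \left(-8632\right) + \left(\left(-5 + 8\right) + 37 \cdot 63\right)\right) = -25989 - \left(8632 + \left(3 + 2331\right)\right) = -25989 - \left(8632 + 2334\right) = -25989 - 10966 = -36955$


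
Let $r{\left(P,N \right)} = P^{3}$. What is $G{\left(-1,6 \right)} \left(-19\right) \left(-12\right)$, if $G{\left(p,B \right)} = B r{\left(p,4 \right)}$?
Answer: $-1368$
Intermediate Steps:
$G{\left(p,B \right)} = B p^{3}$
$G{\left(-1,6 \right)} \left(-19\right) \left(-12\right) = 6 \left(-1\right)^{3} \left(-19\right) \left(-12\right) = 6 \left(-1\right) \left(-19\right) \left(-12\right) = \left(-6\right) \left(-19\right) \left(-12\right) = 114 \left(-12\right) = -1368$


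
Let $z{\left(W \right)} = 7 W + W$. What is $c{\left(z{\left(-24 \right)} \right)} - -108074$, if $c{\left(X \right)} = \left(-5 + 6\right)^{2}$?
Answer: $108075$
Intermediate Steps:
$z{\left(W \right)} = 8 W$
$c{\left(X \right)} = 1$ ($c{\left(X \right)} = 1^{2} = 1$)
$c{\left(z{\left(-24 \right)} \right)} - -108074 = 1 - -108074 = 1 + 108074 = 108075$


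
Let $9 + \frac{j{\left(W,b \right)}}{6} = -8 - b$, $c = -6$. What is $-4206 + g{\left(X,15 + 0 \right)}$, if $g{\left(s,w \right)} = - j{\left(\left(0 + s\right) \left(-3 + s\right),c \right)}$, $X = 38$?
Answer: $-4140$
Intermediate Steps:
$j{\left(W,b \right)} = -102 - 6 b$ ($j{\left(W,b \right)} = -54 + 6 \left(-8 - b\right) = -54 - \left(48 + 6 b\right) = -102 - 6 b$)
$g{\left(s,w \right)} = 66$ ($g{\left(s,w \right)} = - (-102 - -36) = - (-102 + 36) = \left(-1\right) \left(-66\right) = 66$)
$-4206 + g{\left(X,15 + 0 \right)} = -4206 + 66 = -4140$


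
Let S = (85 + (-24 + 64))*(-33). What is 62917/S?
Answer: -62917/4125 ≈ -15.253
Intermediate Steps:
S = -4125 (S = (85 + 40)*(-33) = 125*(-33) = -4125)
62917/S = 62917/(-4125) = 62917*(-1/4125) = -62917/4125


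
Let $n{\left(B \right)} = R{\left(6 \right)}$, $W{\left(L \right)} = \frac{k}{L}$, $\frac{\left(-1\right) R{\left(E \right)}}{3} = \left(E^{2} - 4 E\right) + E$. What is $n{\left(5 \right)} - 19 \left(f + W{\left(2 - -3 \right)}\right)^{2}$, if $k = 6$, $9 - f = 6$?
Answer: $- \frac{9729}{25} \approx -389.16$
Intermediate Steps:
$f = 3$ ($f = 9 - 6 = 3$)
$R{\left(E \right)} = - 3 E^{2} + 9 E$ ($R{\left(E \right)} = - 3 \left(\left(E^{2} - 4 E\right) + E\right) = - 3 \left(E^{2} - 3 E\right) = - 3 E^{2} + 9 E$)
$W{\left(L \right)} = \frac{6}{L}$
$n{\left(B \right)} = -54$ ($n{\left(B \right)} = 3 \cdot 6 \left(3 - 6\right) = 3 \cdot 6 \left(-3\right) = -54$)
$n{\left(5 \right)} - 19 \left(f + W{\left(2 - -3 \right)}\right)^{2} = -54 - 19 \left(3 + \frac{6}{2 - -3}\right)^{2} = -54 - 19 \left(3 + \frac{6}{2 + 3}\right)^{2} = -54 - 19 \left(3 + \frac{6}{5}\right)^{2} = -54 - 19 \left(\frac{21}{5}\right)^{2} = -54 - \frac{8379}{25} = - \frac{9729}{25}$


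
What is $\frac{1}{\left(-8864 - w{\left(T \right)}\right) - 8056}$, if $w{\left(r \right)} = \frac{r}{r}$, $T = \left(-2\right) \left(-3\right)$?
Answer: $- \frac{1}{16921} \approx -5.9098 \cdot 10^{-5}$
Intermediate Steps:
$T = 6$
$w{\left(r \right)} = 1$
$\frac{1}{\left(-8864 - w{\left(T \right)}\right) - 8056} = \frac{1}{\left(-8864 - 1\right) - 8056} = \frac{1}{-8865 - 8056} = \frac{1}{-16921} = - \frac{1}{16921}$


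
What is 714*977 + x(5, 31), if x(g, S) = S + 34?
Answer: 697643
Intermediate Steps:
x(g, S) = 34 + S
714*977 + x(5, 31) = 714*977 + (34 + 31) = 697578 + 65 = 697643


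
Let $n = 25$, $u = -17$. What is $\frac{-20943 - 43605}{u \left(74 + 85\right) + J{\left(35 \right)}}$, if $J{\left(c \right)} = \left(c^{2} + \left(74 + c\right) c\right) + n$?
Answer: $- \frac{32274}{1181} \approx -27.328$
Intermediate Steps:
$J{\left(c \right)} = 25 + c^{2} + c \left(74 + c\right)$ ($J{\left(c \right)} = \left(c^{2} + \left(74 + c\right) c\right) + 25 = \left(c^{2} + c \left(74 + c\right)\right) + 25 = 25 + c^{2} + c \left(74 + c\right)$)
$\frac{-20943 - 43605}{u \left(74 + 85\right) + J{\left(35 \right)}} = \frac{-20943 - 43605}{- 17 \left(74 + 85\right) + \left(25 + 2 \cdot 35^{2} + 74 \cdot 35\right)} = - \frac{64548}{\left(-17\right) 159 + \left(25 + 2 \cdot 1225 + 2590\right)} = - \frac{64548}{-2703 + \left(25 + 2450 + 2590\right)} = - \frac{64548}{-2703 + 5065} = - \frac{64548}{2362} = \left(-64548\right) \frac{1}{2362} = - \frac{32274}{1181}$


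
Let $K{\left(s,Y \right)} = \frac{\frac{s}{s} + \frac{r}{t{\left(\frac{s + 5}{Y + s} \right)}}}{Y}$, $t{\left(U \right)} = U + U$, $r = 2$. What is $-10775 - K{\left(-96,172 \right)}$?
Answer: $- \frac{168650315}{15652} \approx -10775.0$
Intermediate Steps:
$t{\left(U \right)} = 2 U$
$K{\left(s,Y \right)} = \frac{1 + \frac{Y + s}{5 + s}}{Y}$ ($K{\left(s,Y \right)} = \frac{\frac{s}{s} + \frac{2}{2 \frac{s + 5}{Y + s}}}{Y} = \frac{1 + \frac{2}{2 \frac{5 + s}{Y + s}}}{Y} = \frac{1 + \frac{2}{2 \frac{1}{Y + s} \left(5 + s\right)}}{Y} = \frac{1 + 2 \frac{Y + s}{2 \left(5 + s\right)}}{Y} = \frac{1 + \frac{Y + s}{5 + s}}{Y}$)
$-10775 - K{\left(-96,172 \right)} = -10775 - \frac{5 + 172 + 2 \left(-96\right)}{172 \left(5 - 96\right)} = -10775 - \frac{5 + 172 - 192}{172 \left(-91\right)} = -10775 - \frac{1}{172} \left(- \frac{1}{91}\right) \left(-15\right) = -10775 - \frac{15}{15652} = - \frac{168650315}{15652}$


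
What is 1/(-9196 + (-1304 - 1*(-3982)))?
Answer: -1/6518 ≈ -0.00015342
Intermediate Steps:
1/(-9196 + (-1304 - 1*(-3982))) = 1/(-9196 + (-1304 + 3982)) = 1/(-9196 + 2678) = 1/(-6518) = -1/6518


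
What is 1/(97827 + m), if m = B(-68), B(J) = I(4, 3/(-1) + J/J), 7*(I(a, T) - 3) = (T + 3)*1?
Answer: 7/684811 ≈ 1.0222e-5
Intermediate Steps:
I(a, T) = 24/7 + T/7 (I(a, T) = 3 + ((T + 3)*1)/7 = 3 + ((3 + T)*1)/7 = 3 + (3 + T)/7 = 3 + (3/7 + T/7) = 24/7 + T/7)
B(J) = 22/7 (B(J) = 24/7 + (3/(-1) + J/J)/7 = 24/7 + (3*(-1) + 1)/7 = 24/7 + (-3 + 1)/7 = 24/7 + (1/7)*(-2) = 24/7 - 2/7 = 22/7)
m = 22/7 ≈ 3.1429
1/(97827 + m) = 1/(97827 + 22/7) = 1/(684811/7) = 7/684811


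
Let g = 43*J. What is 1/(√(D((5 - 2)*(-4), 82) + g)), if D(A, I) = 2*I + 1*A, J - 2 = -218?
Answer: -I*√571/2284 ≈ -0.010462*I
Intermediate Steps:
J = -216 (J = 2 - 218 = -216)
D(A, I) = A + 2*I (D(A, I) = 2*I + A = A + 2*I)
g = -9288 (g = 43*(-216) = -9288)
1/(√(D((5 - 2)*(-4), 82) + g)) = 1/(√(((5 - 2)*(-4) + 2*82) - 9288)) = 1/(√((3*(-4) + 164) - 9288)) = 1/(√((-12 + 164) - 9288)) = 1/(√(152 - 9288)) = 1/(√(-9136)) = 1/(4*I*√571) = -I*√571/2284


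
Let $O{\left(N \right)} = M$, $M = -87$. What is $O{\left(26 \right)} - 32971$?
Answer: $-33058$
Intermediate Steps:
$O{\left(N \right)} = -87$
$O{\left(26 \right)} - 32971 = -87 - 32971 = -33058$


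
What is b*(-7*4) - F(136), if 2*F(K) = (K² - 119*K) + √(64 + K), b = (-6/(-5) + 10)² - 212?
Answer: 31692/25 - 5*√2 ≈ 1260.6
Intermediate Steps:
b = -2164/25 (b = (-6*(-⅕) + 10)² - 212 = (6/5 + 10)² - 212 = (56/5)² - 212 = 3136/25 - 212 = -2164/25 ≈ -86.560)
F(K) = K²/2 + √(64 + K)/2 - 119*K/2 (F(K) = ((K² - 119*K) + √(64 + K))/2 = (K² + √(64 + K) - 119*K)/2 = K²/2 + √(64 + K)/2 - 119*K/2)
b*(-7*4) - F(136) = -(-15148)*4/25 - ((½)*136² + √(64 + 136)/2 - 119/2*136) = -2164/25*(-28) - ((½)*18496 + √200/2 - 8092) = 60592/25 - (9248 + (10*√2)/2 - 8092) = 60592/25 - (9248 + 5*√2 - 8092) = 60592/25 - (1156 + 5*√2) = 60592/25 + (-1156 - 5*√2) = 31692/25 - 5*√2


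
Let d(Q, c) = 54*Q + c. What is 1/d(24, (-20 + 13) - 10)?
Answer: 1/1279 ≈ 0.00078186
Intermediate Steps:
d(Q, c) = c + 54*Q
1/d(24, (-20 + 13) - 10) = 1/(((-20 + 13) - 10) + 54*24) = 1/((-7 - 10) + 1296) = 1/(-17 + 1296) = 1/1279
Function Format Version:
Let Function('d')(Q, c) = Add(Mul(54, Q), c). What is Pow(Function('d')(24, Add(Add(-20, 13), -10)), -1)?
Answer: Rational(1, 1279) ≈ 0.00078186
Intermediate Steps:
Function('d')(Q, c) = Add(c, Mul(54, Q))
Pow(Function('d')(24, Add(Add(-20, 13), -10)), -1) = Pow(Add(Add(Add(-20, 13), -10), Mul(54, 24)), -1) = Pow(Add(Add(-7, -10), 1296), -1) = Pow(Add(-17, 1296), -1) = Pow(1279, -1) = Rational(1, 1279)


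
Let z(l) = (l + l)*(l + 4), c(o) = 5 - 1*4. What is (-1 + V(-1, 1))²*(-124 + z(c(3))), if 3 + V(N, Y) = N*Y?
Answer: -2850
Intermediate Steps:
V(N, Y) = -3 + N*Y
c(o) = 1 (c(o) = 5 - 4 = 1)
z(l) = 2*l*(4 + l) (z(l) = (2*l)*(4 + l) = 2*l*(4 + l))
(-1 + V(-1, 1))²*(-124 + z(c(3))) = (-1 + (-3 - 1*1))²*(-124 + 2*1*(4 + 1)) = (-1 + (-3 - 1))²*(-124 + 2*1*5) = (-1 - 4)²*(-124 + 10) = (-5)²*(-114) = 25*(-114) = -2850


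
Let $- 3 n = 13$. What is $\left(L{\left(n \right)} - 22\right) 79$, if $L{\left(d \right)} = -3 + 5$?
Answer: $-1580$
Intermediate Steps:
$n = - \frac{13}{3}$ ($n = \left(- \frac{1}{3}\right) 13 = - \frac{13}{3} \approx -4.3333$)
$L{\left(d \right)} = 2$
$\left(L{\left(n \right)} - 22\right) 79 = \left(2 - 22\right) 79 = \left(-20\right) 79 = -1580$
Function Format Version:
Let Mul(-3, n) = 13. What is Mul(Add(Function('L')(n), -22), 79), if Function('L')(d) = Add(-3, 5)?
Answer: -1580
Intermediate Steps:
n = Rational(-13, 3) (n = Mul(Rational(-1, 3), 13) = Rational(-13, 3) ≈ -4.3333)
Function('L')(d) = 2
Mul(Add(Function('L')(n), -22), 79) = Mul(Add(2, -22), 79) = Mul(-20, 79) = -1580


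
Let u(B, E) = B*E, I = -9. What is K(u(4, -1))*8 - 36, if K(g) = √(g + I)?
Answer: -36 + 8*I*√13 ≈ -36.0 + 28.844*I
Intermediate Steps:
K(g) = √(-9 + g) (K(g) = √(g - 9) = √(-9 + g))
K(u(4, -1))*8 - 36 = √(-9 + 4*(-1))*8 - 36 = √(-9 - 4)*8 - 36 = √(-13)*8 - 36 = (I*√13)*8 - 36 = 8*I*√13 - 36 = -36 + 8*I*√13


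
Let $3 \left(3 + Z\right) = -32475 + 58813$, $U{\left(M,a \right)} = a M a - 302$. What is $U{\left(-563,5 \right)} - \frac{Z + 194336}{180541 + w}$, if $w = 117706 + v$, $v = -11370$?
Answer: $- \frac{12373901224}{860631} \approx -14378.0$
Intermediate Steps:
$U{\left(M,a \right)} = -302 + M a^{2}$ ($U{\left(M,a \right)} = M a a - 302 = M a^{2} - 302 = -302 + M a^{2}$)
$w = 106336$ ($w = 117706 - 11370 = 106336$)
$Z = \frac{26329}{3}$ ($Z = -3 + \frac{-32475 + 58813}{3} = -3 + \frac{1}{3} \cdot 26338 = -3 + \frac{26338}{3} = \frac{26329}{3} \approx 8776.3$)
$U{\left(-563,5 \right)} - \frac{Z + 194336}{180541 + w} = \left(-302 - 563 \cdot 5^{2}\right) - \frac{\frac{26329}{3} + 194336}{180541 + 106336} = \left(-302 - 14075\right) - \frac{609337}{3 \cdot 286877} = \left(-302 - 14075\right) - \frac{609337}{3} \cdot \frac{1}{286877} = -14377 - \frac{609337}{860631} = - \frac{12373901224}{860631}$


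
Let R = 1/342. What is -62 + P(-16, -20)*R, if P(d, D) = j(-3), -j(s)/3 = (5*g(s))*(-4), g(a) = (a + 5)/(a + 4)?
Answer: -3514/57 ≈ -61.649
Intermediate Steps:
R = 1/342 ≈ 0.0029240
g(a) = (5 + a)/(4 + a)
j(s) = 60*(5 + s)/(4 + s) (j(s) = -3*5*((5 + s)/(4 + s))*(-4) = -3*5*(5 + s)/(4 + s)*(-4) = -(-60)*(5 + s)/(4 + s) = 60*(5 + s)/(4 + s))
P(d, D) = 120 (P(d, D) = 60*(5 - 3)/(4 - 3) = 60*2/1 = 60*1*2 = 120)
-62 + P(-16, -20)*R = -62 + 120*(1/342) = -62 + 20/57 = -3514/57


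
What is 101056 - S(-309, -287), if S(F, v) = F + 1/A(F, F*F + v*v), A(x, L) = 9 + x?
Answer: 30409501/300 ≈ 1.0137e+5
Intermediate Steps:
S(F, v) = F + 1/(9 + F)
101056 - S(-309, -287) = 101056 - (1 - 309*(9 - 309))/(9 - 309) = 101056 - (1 - 309*(-300))/(-300) = 101056 - (-1)*(1 + 92700)/300 = 101056 - (-1)*92701/300 = 101056 - 1*(-92701/300) = 101056 + 92701/300 = 30409501/300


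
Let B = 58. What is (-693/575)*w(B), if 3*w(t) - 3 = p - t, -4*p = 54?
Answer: 31647/1150 ≈ 27.519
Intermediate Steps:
p = -27/2 (p = -1/4*54 = -27/2 ≈ -13.500)
w(t) = -7/2 - t/3 (w(t) = 1 + (-27/2 - t)/3 = 1 + (-9/2 - t/3) = -7/2 - t/3)
(-693/575)*w(B) = (-693/575)*(-7/2 - 1/3*58) = (-693*1/575)*(-7/2 - 58/3) = -693/575*(-137/6) = 31647/1150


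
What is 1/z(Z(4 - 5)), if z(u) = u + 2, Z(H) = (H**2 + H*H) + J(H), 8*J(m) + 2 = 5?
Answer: 8/35 ≈ 0.22857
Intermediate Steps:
J(m) = 3/8 (J(m) = -1/4 + (1/8)*5 = -1/4 + 5/8 = 3/8)
Z(H) = 3/8 + 2*H**2 (Z(H) = (H**2 + H*H) + 3/8 = (H**2 + H**2) + 3/8 = 2*H**2 + 3/8 = 3/8 + 2*H**2)
z(u) = 2 + u
1/z(Z(4 - 5)) = 1/(2 + (3/8 + 2*(4 - 5)**2)) = 1/(2 + (3/8 + 2*(-1)**2)) = 1/(2 + (3/8 + 2*1)) = 1/(2 + (3/8 + 2)) = 1/(2 + 19/8) = 1/(35/8) = 8/35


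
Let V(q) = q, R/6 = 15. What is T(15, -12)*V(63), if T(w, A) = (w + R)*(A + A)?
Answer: -158760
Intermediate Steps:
R = 90 (R = 6*15 = 90)
T(w, A) = 2*A*(90 + w) (T(w, A) = (w + 90)*(A + A) = (90 + w)*(2*A) = 2*A*(90 + w))
T(15, -12)*V(63) = (2*(-12)*(90 + 15))*63 = (2*(-12)*105)*63 = -2520*63 = -158760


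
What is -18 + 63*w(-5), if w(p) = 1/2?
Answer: 27/2 ≈ 13.500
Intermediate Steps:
w(p) = 1/2
-18 + 63*w(-5) = -18 + 63*(1/2) = -18 + 63/2 = 27/2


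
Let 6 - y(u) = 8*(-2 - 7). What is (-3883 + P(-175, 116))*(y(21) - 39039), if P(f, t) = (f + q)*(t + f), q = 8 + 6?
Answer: -218804976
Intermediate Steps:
y(u) = 78 (y(u) = 6 - 8*(-2 - 7) = 6 - 8*(-9) = 6 - 1*(-72) = 6 + 72 = 78)
q = 14
P(f, t) = (14 + f)*(f + t) (P(f, t) = (f + 14)*(t + f) = (14 + f)*(f + t))
(-3883 + P(-175, 116))*(y(21) - 39039) = (-3883 + ((-175)**2 + 14*(-175) + 14*116 - 175*116))*(78 - 39039) = (-3883 + (30625 - 2450 + 1624 - 20300))*(-38961) = (-3883 + 9499)*(-38961) = 5616*(-38961) = -218804976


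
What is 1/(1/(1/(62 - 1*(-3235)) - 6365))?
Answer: -20985404/3297 ≈ -6365.0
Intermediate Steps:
1/(1/(1/(62 - 1*(-3235)) - 6365)) = 1/(1/(1/(62 + 3235) - 6365)) = 1/(1/(1/3297 - 6365)) = 1/(1/(-20985404/3297)) = 1/(-3297/20985404) = -20985404/3297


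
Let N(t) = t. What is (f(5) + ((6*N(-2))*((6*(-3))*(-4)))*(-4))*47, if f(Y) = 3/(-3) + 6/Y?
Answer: 812207/5 ≈ 1.6244e+5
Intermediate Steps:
f(Y) = -1 + 6/Y (f(Y) = 3*(-⅓) + 6/Y = -1 + 6/Y)
(f(5) + ((6*N(-2))*((6*(-3))*(-4)))*(-4))*47 = ((6 - 1*5)/5 + ((6*(-2))*((6*(-3))*(-4)))*(-4))*47 = ((6 - 5)/5 - (-216)*(-4)*(-4))*47 = ((⅕)*1 - 12*72*(-4))*47 = (⅕ - 864*(-4))*47 = (⅕ + 3456)*47 = (17281/5)*47 = 812207/5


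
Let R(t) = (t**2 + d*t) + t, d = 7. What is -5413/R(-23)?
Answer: -5413/345 ≈ -15.690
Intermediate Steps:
R(t) = t**2 + 8*t (R(t) = (t**2 + 7*t) + t = t**2 + 8*t)
-5413/R(-23) = -5413*(-1/(23*(8 - 23))) = -5413/((-23*(-15))) = -5413/345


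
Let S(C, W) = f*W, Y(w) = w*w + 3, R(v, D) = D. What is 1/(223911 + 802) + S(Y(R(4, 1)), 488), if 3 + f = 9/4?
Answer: -82244957/224713 ≈ -366.00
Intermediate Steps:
Y(w) = 3 + w² (Y(w) = w² + 3 = 3 + w²)
f = -¾ (f = -3 + 9/4 = -¾ ≈ -0.75000)
S(C, W) = -3*W/4
1/(223911 + 802) + S(Y(R(4, 1)), 488) = 1/(223911 + 802) - ¾*488 = 1/224713 - 366 = -82244957/224713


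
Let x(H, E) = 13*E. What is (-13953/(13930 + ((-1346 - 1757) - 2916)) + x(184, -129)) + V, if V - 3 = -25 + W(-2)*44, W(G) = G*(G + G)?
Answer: -3556690/2637 ≈ -1348.8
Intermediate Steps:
W(G) = 2*G² (W(G) = G*(2*G) = 2*G²)
V = 330 (V = 3 + (-25 + (2*(-2)²)*44) = 3 + (-25 + (2*4)*44) = 3 + (-25 + 8*44) = 3 + (-25 + 352) = 3 + 327 = 330)
(-13953/(13930 + ((-1346 - 1757) - 2916)) + x(184, -129)) + V = (-13953/(13930 + ((-1346 - 1757) - 2916)) + 13*(-129)) + 330 = (-13953/(13930 + (-3103 - 2916)) - 1677) + 330 = (-13953/(13930 - 6019) - 1677) + 330 = (-13953/7911 - 1677) + 330 = (-13953*1/7911 - 1677) + 330 = (-4651/2637 - 1677) + 330 = -4426900/2637 + 330 = -3556690/2637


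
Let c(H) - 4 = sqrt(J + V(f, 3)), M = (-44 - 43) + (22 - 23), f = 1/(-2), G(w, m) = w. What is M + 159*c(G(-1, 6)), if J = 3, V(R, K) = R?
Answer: 548 + 159*sqrt(10)/2 ≈ 799.40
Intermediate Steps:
f = -1/2 ≈ -0.50000
M = -88 (M = -87 - 1 = -88)
c(H) = 4 + sqrt(10)/2 (c(H) = 4 + sqrt(3 - 1/2) = 4 + sqrt(5/2) = 4 + sqrt(10)/2)
M + 159*c(G(-1, 6)) = -88 + 159*(4 + sqrt(10)/2) = -88 + (636 + 159*sqrt(10)/2) = 548 + 159*sqrt(10)/2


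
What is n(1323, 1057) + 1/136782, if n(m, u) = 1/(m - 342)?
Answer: 15307/14909238 ≈ 0.0010267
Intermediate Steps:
n(m, u) = 1/(-342 + m)
n(1323, 1057) + 1/136782 = 1/(-342 + 1323) + 1/136782 = 1/981 + 1/136782 = 15307/14909238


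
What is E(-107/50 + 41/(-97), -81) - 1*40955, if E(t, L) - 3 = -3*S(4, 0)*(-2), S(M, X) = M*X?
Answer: -40952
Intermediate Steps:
E(t, L) = 3 (E(t, L) = 3 - 12*0*(-2) = 3 - 3*0*(-2) = 3 + 0*(-2) = 3 + 0 = 3)
E(-107/50 + 41/(-97), -81) - 1*40955 = 3 - 1*40955 = 3 - 40955 = -40952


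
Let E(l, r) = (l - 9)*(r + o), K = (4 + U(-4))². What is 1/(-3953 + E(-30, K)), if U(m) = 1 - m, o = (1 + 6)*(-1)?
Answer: -1/6839 ≈ -0.00014622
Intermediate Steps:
o = -7 (o = 7*(-1) = -7)
K = 81 (K = (4 + (1 - 1*(-4)))² = (4 + (1 + 4))² = (4 + 5)² = 9² = 81)
E(l, r) = (-9 + l)*(-7 + r) (E(l, r) = (l - 9)*(r - 7) = (-9 + l)*(-7 + r))
1/(-3953 + E(-30, K)) = 1/(-3953 + (63 - 9*81 - 7*(-30) - 30*81)) = 1/(-3953 + (63 - 729 + 210 - 2430)) = 1/(-3953 - 2886) = 1/(-6839) = -1/6839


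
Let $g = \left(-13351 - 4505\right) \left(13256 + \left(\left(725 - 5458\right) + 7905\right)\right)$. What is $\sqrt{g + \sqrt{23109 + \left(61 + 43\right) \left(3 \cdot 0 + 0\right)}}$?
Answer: $\sqrt{-293338368 + \sqrt{23109}} \approx 17127.0 i$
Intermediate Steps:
$g = -293338368$ ($g = - 17856 \left(13256 + \left(-4733 + 7905\right)\right) = - 17856 \left(13256 + 3172\right) = \left(-17856\right) 16428 = -293338368$)
$\sqrt{g + \sqrt{23109 + \left(61 + 43\right) \left(3 \cdot 0 + 0\right)}} = \sqrt{-293338368 + \sqrt{23109 + \left(61 + 43\right) \left(3 \cdot 0 + 0\right)}} = \sqrt{-293338368 + \sqrt{23109 + 104 \left(0 + 0\right)}} = \sqrt{-293338368 + \sqrt{23109 + 104 \cdot 0}} = \sqrt{-293338368 + \sqrt{23109 + 0}} = \sqrt{-293338368 + \sqrt{23109}}$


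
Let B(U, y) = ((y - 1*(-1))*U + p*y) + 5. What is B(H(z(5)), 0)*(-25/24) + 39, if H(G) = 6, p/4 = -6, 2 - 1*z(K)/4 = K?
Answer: 661/24 ≈ 27.542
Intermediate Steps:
z(K) = 8 - 4*K
p = -24 (p = 4*(-6) = -24)
B(U, y) = 5 - 24*y + U*(1 + y) (B(U, y) = ((y - 1*(-1))*U - 24*y) + 5 = ((y + 1)*U - 24*y) + 5 = ((1 + y)*U - 24*y) + 5 = (U*(1 + y) - 24*y) + 5 = (-24*y + U*(1 + y)) + 5 = 5 - 24*y + U*(1 + y))
B(H(z(5)), 0)*(-25/24) + 39 = (5 + 6 - 24*0 + 6*0)*(-25/24) + 39 = (5 + 6 + 0 + 0)*(-25*1/24) + 39 = 11*(-25/24) + 39 = -275/24 + 39 = 661/24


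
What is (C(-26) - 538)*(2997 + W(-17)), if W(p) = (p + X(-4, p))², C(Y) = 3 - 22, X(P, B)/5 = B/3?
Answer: -25326233/9 ≈ -2.8140e+6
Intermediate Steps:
X(P, B) = 5*B/3 (X(P, B) = 5*(B/3) = 5*B/3)
C(Y) = -19
W(p) = 64*p²/9 (W(p) = (p + 5*p/3)² = (8*p/3)² = 64*p²/9)
(C(-26) - 538)*(2997 + W(-17)) = (-19 - 538)*(2997 + (64/9)*(-17)²) = -557*(2997 + (64/9)*289) = -557*(2997 + 18496/9) = -557*45469/9 = -25326233/9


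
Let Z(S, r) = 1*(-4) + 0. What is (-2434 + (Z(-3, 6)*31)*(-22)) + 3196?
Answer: 3490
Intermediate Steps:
Z(S, r) = -4 (Z(S, r) = -4 + 0 = -4)
(-2434 + (Z(-3, 6)*31)*(-22)) + 3196 = (-2434 - 4*31*(-22)) + 3196 = (-2434 - 124*(-22)) + 3196 = (-2434 + 2728) + 3196 = 294 + 3196 = 3490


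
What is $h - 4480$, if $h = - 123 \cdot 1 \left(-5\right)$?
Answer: $-3865$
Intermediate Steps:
$h = 615$ ($h = \left(-123\right) \left(-5\right) = 615$)
$h - 4480 = 615 - 4480 = -3865$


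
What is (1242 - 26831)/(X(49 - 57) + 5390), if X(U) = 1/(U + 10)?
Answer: -51178/10781 ≈ -4.7471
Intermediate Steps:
X(U) = 1/(10 + U)
(1242 - 26831)/(X(49 - 57) + 5390) = (1242 - 26831)/(1/(10 + (49 - 57)) + 5390) = -25589/(1/(10 - 8) + 5390) = -25589/(1/2 + 5390) = -25589/(½ + 5390) = -25589/10781/2 = -25589*2/10781 = -51178/10781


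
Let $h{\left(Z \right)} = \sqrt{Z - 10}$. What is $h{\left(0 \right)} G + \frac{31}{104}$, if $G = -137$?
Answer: $\frac{31}{104} - 137 i \sqrt{10} \approx 0.29808 - 433.23 i$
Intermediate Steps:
$h{\left(Z \right)} = \sqrt{-10 + Z}$
$h{\left(0 \right)} G + \frac{31}{104} = \sqrt{-10 + 0} \left(-137\right) + \frac{31}{104} = \sqrt{-10} \left(-137\right) + 31 \cdot \frac{1}{104} = i \sqrt{10} \left(-137\right) + \frac{31}{104} = - 137 i \sqrt{10} + \frac{31}{104} = \frac{31}{104} - 137 i \sqrt{10}$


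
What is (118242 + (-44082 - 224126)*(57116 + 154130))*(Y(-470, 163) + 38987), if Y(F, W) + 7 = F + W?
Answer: -2191125124215198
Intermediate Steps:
Y(F, W) = -7 + F + W (Y(F, W) = -7 + (F + W) = -7 + F + W)
(118242 + (-44082 - 224126)*(57116 + 154130))*(Y(-470, 163) + 38987) = (118242 + (-44082 - 224126)*(57116 + 154130))*((-7 - 470 + 163) + 38987) = (118242 - 268208*211246)*(-314 + 38987) = (118242 - 56657867168)*38673 = -56657748926*38673 = -2191125124215198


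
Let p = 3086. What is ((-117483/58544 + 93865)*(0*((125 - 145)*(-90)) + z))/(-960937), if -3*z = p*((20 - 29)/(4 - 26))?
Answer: 25436887691433/618828053008 ≈ 41.105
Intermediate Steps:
z = -4629/11 (z = -3086*(20 - 29)/(4 - 26)/3 = -3086*(-9/(-22))/3 = -3086*(-9*(-1/22))/3 = -3086*9/(3*22) = -⅓*13887/11 = -4629/11 ≈ -420.82)
((-117483/58544 + 93865)*(0*((125 - 145)*(-90)) + z))/(-960937) = ((-117483/58544 + 93865)*(0*((125 - 145)*(-90)) - 4629/11))/(-960937) = ((-117483*1/58544 + 93865)*(0*(-20*(-90)) - 4629/11))*(-1/960937) = ((-117483/58544 + 93865)*(0*1800 - 4629/11))*(-1/960937) = (5495115077*(0 - 4629/11)/58544)*(-1/960937) = ((5495115077/58544)*(-4629/11))*(-1/960937) = -25436887691433/643984*(-1/960937) = 25436887691433/618828053008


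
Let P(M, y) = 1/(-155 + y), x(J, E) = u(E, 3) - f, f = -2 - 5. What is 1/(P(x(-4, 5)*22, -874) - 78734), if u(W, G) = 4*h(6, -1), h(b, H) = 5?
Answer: -1029/81017287 ≈ -1.2701e-5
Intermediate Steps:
f = -7
u(W, G) = 20 (u(W, G) = 4*5 = 20)
x(J, E) = 27 (x(J, E) = 20 - 1*(-7) = 20 + 7 = 27)
1/(P(x(-4, 5)*22, -874) - 78734) = 1/(1/(-155 - 874) - 78734) = 1/(1/(-1029) - 78734) = 1/(-1/1029 - 78734) = 1/(-81017287/1029) = -1029/81017287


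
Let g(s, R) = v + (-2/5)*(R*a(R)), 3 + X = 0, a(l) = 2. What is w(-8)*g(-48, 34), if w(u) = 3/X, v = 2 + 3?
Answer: 111/5 ≈ 22.200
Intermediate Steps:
X = -3 (X = -3 + 0 = -3)
v = 5
w(u) = -1 (w(u) = 3/(-3) = 3*(-1/3) = -1)
g(s, R) = 5 - 4*R/5 (g(s, R) = 5 + (-2/5)*(R*2) = 5 + (-2*1/5)*(2*R) = 5 - 4*R/5)
w(-8)*g(-48, 34) = -(5 - 4/5*34) = -(5 - 136/5) = -1*(-111/5) = 111/5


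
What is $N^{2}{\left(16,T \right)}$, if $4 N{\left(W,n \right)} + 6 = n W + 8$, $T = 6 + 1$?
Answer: $\frac{3249}{4} \approx 812.25$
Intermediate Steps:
$T = 7$
$N{\left(W,n \right)} = \frac{1}{2} + \frac{W n}{4}$ ($N{\left(W,n \right)} = - \frac{3}{2} + \frac{n W + 8}{4} = - \frac{3}{2} + \frac{W n + 8}{4} = - \frac{3}{2} + \frac{8 + W n}{4} = - \frac{3}{2} + \left(2 + \frac{W n}{4}\right) = \frac{1}{2} + \frac{W n}{4}$)
$N^{2}{\left(16,T \right)} = \left(\frac{1}{2} + \frac{1}{4} \cdot 16 \cdot 7\right)^{2} = \left(\frac{1}{2} + 28\right)^{2} = \left(\frac{57}{2}\right)^{2} = \frac{3249}{4}$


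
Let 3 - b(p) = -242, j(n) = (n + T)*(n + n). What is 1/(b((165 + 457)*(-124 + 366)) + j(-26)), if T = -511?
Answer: 1/28169 ≈ 3.5500e-5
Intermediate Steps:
j(n) = 2*n*(-511 + n) (j(n) = (n - 511)*(n + n) = (-511 + n)*(2*n) = 2*n*(-511 + n))
b(p) = 245 (b(p) = 3 - 1*(-242) = 3 + 242 = 245)
1/(b((165 + 457)*(-124 + 366)) + j(-26)) = 1/(245 + 2*(-26)*(-511 - 26)) = 1/(245 + 2*(-26)*(-537)) = 1/(245 + 27924) = 1/28169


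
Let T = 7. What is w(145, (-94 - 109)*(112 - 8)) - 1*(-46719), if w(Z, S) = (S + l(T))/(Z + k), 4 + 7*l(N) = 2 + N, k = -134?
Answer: 3449584/77 ≈ 44800.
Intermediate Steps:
l(N) = -2/7 + N/7 (l(N) = -4/7 + (2 + N)/7 = -4/7 + (2/7 + N/7) = -2/7 + N/7)
w(Z, S) = (5/7 + S)/(-134 + Z) (w(Z, S) = (S + (-2/7 + (1/7)*7))/(Z - 134) = (S + (-2/7 + 1))/(-134 + Z) = (S + 5/7)/(-134 + Z) = (5/7 + S)/(-134 + Z))
w(145, (-94 - 109)*(112 - 8)) - 1*(-46719) = (5/7 + (-94 - 109)*(112 - 8))/(-134 + 145) - 1*(-46719) = (5/7 - 203*104)/11 + 46719 = (5/7 - 21112)/11 + 46719 = (1/11)*(-147779/7) + 46719 = -147779/77 + 46719 = 3449584/77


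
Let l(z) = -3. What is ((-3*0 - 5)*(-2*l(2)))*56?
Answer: -1680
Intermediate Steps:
((-3*0 - 5)*(-2*l(2)))*56 = ((-3*0 - 5)*(-2*(-3)))*56 = ((0 - 5)*6)*56 = -5*6*56 = -30*56 = -1680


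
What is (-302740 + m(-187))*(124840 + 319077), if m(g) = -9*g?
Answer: -133644320269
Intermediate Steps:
(-302740 + m(-187))*(124840 + 319077) = (-302740 - 9*(-187))*(124840 + 319077) = (-302740 + 1683)*443917 = -301057*443917 = -133644320269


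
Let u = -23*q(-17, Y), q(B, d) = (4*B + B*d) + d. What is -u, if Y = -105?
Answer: 37076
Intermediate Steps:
q(B, d) = d + 4*B + B*d
u = -37076 (u = -23*(-105 + 4*(-17) - 17*(-105)) = -23*(-105 - 68 + 1785) = -23*1612 = -37076)
-u = -1*(-37076) = 37076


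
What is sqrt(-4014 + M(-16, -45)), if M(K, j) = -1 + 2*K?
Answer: I*sqrt(4047) ≈ 63.616*I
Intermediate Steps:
sqrt(-4014 + M(-16, -45)) = sqrt(-4014 + (-1 + 2*(-16))) = sqrt(-4014 + (-1 - 32)) = sqrt(-4014 - 33) = sqrt(-4047) = I*sqrt(4047)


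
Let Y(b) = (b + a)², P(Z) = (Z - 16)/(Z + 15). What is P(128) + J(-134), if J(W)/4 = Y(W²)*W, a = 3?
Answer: -24720948397176/143 ≈ -1.7287e+11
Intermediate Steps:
P(Z) = (-16 + Z)/(15 + Z)
Y(b) = (3 + b)² (Y(b) = (b + 3)² = (3 + b)²)
J(W) = 4*W*(3 + W²)² (J(W) = 4*((3 + W²)²*W) = 4*(W*(3 + W²)²) = 4*W*(3 + W²)²)
P(128) + J(-134) = (-16 + 128)/(15 + 128) + 4*(-134)*(3 + (-134)²)² = 112/143 + 4*(-134)*(3 + 17956)² = (1/143)*112 + 4*(-134)*17959² = 112/143 + 4*(-134)*322525681 = 112/143 - 172873765016 = -24720948397176/143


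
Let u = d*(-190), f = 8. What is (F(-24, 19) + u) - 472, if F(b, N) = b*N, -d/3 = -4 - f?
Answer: -7768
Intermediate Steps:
d = 36 (d = -3*(-4 - 1*8) = -3*(-4 - 8) = -3*(-12) = 36)
F(b, N) = N*b
u = -6840 (u = 36*(-190) = -6840)
(F(-24, 19) + u) - 472 = (19*(-24) - 6840) - 472 = (-456 - 6840) - 472 = -7296 - 472 = -7768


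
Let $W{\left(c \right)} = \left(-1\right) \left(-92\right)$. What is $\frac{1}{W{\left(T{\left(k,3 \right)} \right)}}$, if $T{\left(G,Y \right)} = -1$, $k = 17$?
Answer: $\frac{1}{92} \approx 0.01087$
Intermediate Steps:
$W{\left(c \right)} = 92$
$\frac{1}{W{\left(T{\left(k,3 \right)} \right)}} = \frac{1}{92}$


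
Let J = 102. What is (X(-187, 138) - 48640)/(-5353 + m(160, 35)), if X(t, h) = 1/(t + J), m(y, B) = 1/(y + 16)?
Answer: 727654576/80080795 ≈ 9.0865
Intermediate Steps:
m(y, B) = 1/(16 + y)
X(t, h) = 1/(102 + t) (X(t, h) = 1/(t + 102) = 1/(102 + t))
(X(-187, 138) - 48640)/(-5353 + m(160, 35)) = (1/(102 - 187) - 48640)/(-5353 + 1/(16 + 160)) = (1/(-85) - 48640)/(-5353 + 1/176) = (-1/85 - 48640)/(-5353 + 1/176) = -4134401/(85*(-942127/176)) = -4134401/85*(-176/942127) = 727654576/80080795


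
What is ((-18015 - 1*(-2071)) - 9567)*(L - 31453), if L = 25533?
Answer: 151025120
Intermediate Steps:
((-18015 - 1*(-2071)) - 9567)*(L - 31453) = ((-18015 - 1*(-2071)) - 9567)*(25533 - 31453) = ((-18015 + 2071) - 9567)*(-5920) = (-15944 - 9567)*(-5920) = -25511*(-5920) = 151025120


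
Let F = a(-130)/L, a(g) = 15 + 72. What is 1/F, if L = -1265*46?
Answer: -58190/87 ≈ -668.85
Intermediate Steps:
a(g) = 87
L = -58190
F = -87/58190 (F = 87/(-58190) = 87*(-1/58190) = -87/58190 ≈ -0.0014951)
1/F = 1/(-87/58190) = -58190/87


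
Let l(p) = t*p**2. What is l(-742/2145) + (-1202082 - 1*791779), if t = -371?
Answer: -9174008566769/4601025 ≈ -1.9939e+6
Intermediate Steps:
l(p) = -371*p**2
l(-742/2145) + (-1202082 - 1*791779) = -371*(-742/2145)**2 + (-1202082 - 1*791779) = -371*(-742*1/2145)**2 + (-1202082 - 791779) = -371*(-742/2145)**2 - 1993861 = -371*550564/4601025 - 1993861 = -204259244/4601025 - 1993861 = -9174008566769/4601025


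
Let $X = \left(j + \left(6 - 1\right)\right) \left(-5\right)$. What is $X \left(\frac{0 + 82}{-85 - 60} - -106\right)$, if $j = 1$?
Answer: $- \frac{91728}{29} \approx -3163.0$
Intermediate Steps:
$X = -30$ ($X = \left(1 + \left(6 - 1\right)\right) \left(-5\right) = \left(1 + 5\right) \left(-5\right) = 6 \left(-5\right) = -30$)
$X \left(\frac{0 + 82}{-85 - 60} - -106\right) = - 30 \left(\frac{0 + 82}{-85 - 60} - -106\right) = - 30 \left(\frac{82}{-145} + 106\right) = - 30 \left(82 \left(- \frac{1}{145}\right) + 106\right) = - 30 \left(- \frac{82}{145} + 106\right) = \left(-30\right) \frac{15288}{145} = - \frac{91728}{29}$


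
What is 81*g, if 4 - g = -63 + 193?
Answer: -10206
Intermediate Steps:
g = -126 (g = 4 - (-63 + 193) = 4 - 1*130 = 4 - 130 = -126)
81*g = 81*(-126) = -10206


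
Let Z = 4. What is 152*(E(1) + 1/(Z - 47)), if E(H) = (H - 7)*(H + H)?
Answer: -78584/43 ≈ -1827.5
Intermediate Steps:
E(H) = 2*H*(-7 + H) (E(H) = (-7 + H)*(2*H) = 2*H*(-7 + H))
152*(E(1) + 1/(Z - 47)) = 152*(2*1*(-7 + 1) + 1/(4 - 47)) = 152*(2*1*(-6) + 1/(-43)) = 152*(-12 - 1/43) = 152*(-517/43) = -78584/43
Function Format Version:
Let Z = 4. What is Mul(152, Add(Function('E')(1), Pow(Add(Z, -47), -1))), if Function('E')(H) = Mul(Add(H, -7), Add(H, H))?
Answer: Rational(-78584, 43) ≈ -1827.5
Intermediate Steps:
Function('E')(H) = Mul(2, H, Add(-7, H)) (Function('E')(H) = Mul(Add(-7, H), Mul(2, H)) = Mul(2, H, Add(-7, H)))
Mul(152, Add(Function('E')(1), Pow(Add(Z, -47), -1))) = Mul(152, Add(Mul(2, 1, Add(-7, 1)), Pow(Add(4, -47), -1))) = Mul(152, Add(Mul(2, 1, -6), Pow(-43, -1))) = Mul(152, Add(-12, Rational(-1, 43))) = Mul(152, Rational(-517, 43)) = Rational(-78584, 43)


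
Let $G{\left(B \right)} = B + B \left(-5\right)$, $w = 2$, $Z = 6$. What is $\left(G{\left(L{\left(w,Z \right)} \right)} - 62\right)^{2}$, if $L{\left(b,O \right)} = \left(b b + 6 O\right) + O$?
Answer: $60516$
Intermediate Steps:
$L{\left(b,O \right)} = b^{2} + 7 O$ ($L{\left(b,O \right)} = \left(b^{2} + 6 O\right) + O = b^{2} + 7 O$)
$G{\left(B \right)} = - 4 B$ ($G{\left(B \right)} = B - 5 B = - 4 B$)
$\left(G{\left(L{\left(w,Z \right)} \right)} - 62\right)^{2} = \left(- 4 \left(2^{2} + 7 \cdot 6\right) - 62\right)^{2} = \left(- 4 \left(4 + 42\right) - 62\right)^{2} = \left(\left(-4\right) 46 - 62\right)^{2} = \left(-184 - 62\right)^{2} = \left(-246\right)^{2} = 60516$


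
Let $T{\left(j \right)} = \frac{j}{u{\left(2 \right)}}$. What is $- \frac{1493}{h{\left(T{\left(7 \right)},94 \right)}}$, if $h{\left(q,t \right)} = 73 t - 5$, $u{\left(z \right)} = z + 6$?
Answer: $- \frac{1493}{6857} \approx -0.21773$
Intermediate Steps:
$u{\left(z \right)} = 6 + z$
$T{\left(j \right)} = \frac{j}{8}$ ($T{\left(j \right)} = \frac{j}{6 + 2} = \frac{j}{8}$)
$h{\left(q,t \right)} = -5 + 73 t$ ($h{\left(q,t \right)} = 73 t + \left(-49 + 44\right) = 73 t - 5 = -5 + 73 t$)
$- \frac{1493}{h{\left(T{\left(7 \right)},94 \right)}} = - \frac{1493}{-5 + 73 \cdot 94} = - \frac{1493}{-5 + 6862} = - \frac{1493}{6857}$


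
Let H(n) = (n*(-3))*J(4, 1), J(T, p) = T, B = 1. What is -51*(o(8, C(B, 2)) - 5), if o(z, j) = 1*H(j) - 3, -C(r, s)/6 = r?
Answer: -3264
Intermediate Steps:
C(r, s) = -6*r
H(n) = -12*n (H(n) = (n*(-3))*4 = -3*n*4 = -12*n)
o(z, j) = -3 - 12*j (o(z, j) = 1*(-12*j) - 3 = -12*j - 3 = -3 - 12*j)
-51*(o(8, C(B, 2)) - 5) = -51*((-3 - (-72)) - 5) = -51*((-3 - 12*(-6)) - 5) = -51*((-3 + 72) - 5) = -51*(69 - 5) = -51*64 = -3264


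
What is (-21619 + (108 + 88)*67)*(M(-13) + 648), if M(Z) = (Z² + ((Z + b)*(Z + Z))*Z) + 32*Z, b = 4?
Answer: 22414167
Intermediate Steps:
M(Z) = Z² + 32*Z + 2*Z²*(4 + Z) (M(Z) = (Z² + ((Z + 4)*(Z + Z))*Z) + 32*Z = (Z² + ((4 + Z)*(2*Z))*Z) + 32*Z = (Z² + (2*Z*(4 + Z))*Z) + 32*Z = (Z² + 2*Z²*(4 + Z)) + 32*Z = Z² + 32*Z + 2*Z²*(4 + Z))
(-21619 + (108 + 88)*67)*(M(-13) + 648) = (-21619 + (108 + 88)*67)*(-13*(32 + 2*(-13)² + 9*(-13)) + 648) = (-21619 + 196*67)*(-13*(32 + 2*169 - 117) + 648) = (-21619 + 13132)*(-13*(32 + 338 - 117) + 648) = -8487*(-13*253 + 648) = -8487*(-3289 + 648) = -8487*(-2641) = 22414167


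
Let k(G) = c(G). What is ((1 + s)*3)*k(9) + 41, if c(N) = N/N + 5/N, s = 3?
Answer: 179/3 ≈ 59.667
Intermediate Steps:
c(N) = 1 + 5/N
k(G) = (5 + G)/G
((1 + s)*3)*k(9) + 41 = ((1 + 3)*3)*((5 + 9)/9) + 41 = (4*3)*((⅑)*14) + 41 = 12*(14/9) + 41 = 56/3 + 41 = 179/3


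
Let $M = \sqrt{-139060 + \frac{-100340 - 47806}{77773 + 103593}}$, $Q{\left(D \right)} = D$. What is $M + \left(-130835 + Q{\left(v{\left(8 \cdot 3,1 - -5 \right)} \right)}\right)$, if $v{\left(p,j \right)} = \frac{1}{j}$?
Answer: $- \frac{785009}{6} + \frac{i \sqrt{1143553623522199}}{90683} \approx -1.3083 \cdot 10^{5} + 372.91 i$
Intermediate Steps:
$M = \frac{i \sqrt{1143553623522199}}{90683}$ ($M = \sqrt{-139060 - \frac{148146}{181366}} = \sqrt{-139060 - \frac{74073}{90683}} = \sqrt{- \frac{12610452053}{90683}} = \frac{i \sqrt{1143553623522199}}{90683} \approx 372.91 i$)
$M + \left(-130835 + Q{\left(v{\left(8 \cdot 3,1 - -5 \right)} \right)}\right) = \frac{i \sqrt{1143553623522199}}{90683} - \left(130835 - \frac{1}{1 - -5}\right) = \frac{i \sqrt{1143553623522199}}{90683} - \left(130835 - \frac{1}{1 + 5}\right) = \frac{i \sqrt{1143553623522199}}{90683} - \left(130835 - \frac{1}{6}\right) = \frac{i \sqrt{1143553623522199}}{90683} + \left(-130835 + \frac{1}{6}\right) = \frac{i \sqrt{1143553623522199}}{90683} - \frac{785009}{6} = - \frac{785009}{6} + \frac{i \sqrt{1143553623522199}}{90683}$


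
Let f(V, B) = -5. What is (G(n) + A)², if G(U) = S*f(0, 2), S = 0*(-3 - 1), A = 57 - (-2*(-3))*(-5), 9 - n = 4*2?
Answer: 7569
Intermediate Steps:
n = 1 (n = 9 - 4*2 = 9 - 1*8 = 9 - 8 = 1)
A = 87 (A = 57 - 6*(-5) = 57 - 1*(-30) = 57 + 30 = 87)
S = 0 (S = 0*(-4) = 0)
G(U) = 0 (G(U) = 0*(-5) = 0)
(G(n) + A)² = (0 + 87)² = 87² = 7569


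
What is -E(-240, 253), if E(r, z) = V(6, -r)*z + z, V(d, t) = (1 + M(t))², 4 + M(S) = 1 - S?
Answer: -14816945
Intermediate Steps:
M(S) = -3 - S (M(S) = -4 + (1 - S) = -3 - S)
V(d, t) = (-2 - t)² (V(d, t) = (1 + (-3 - t))² = (-2 - t)²)
E(r, z) = z + z*(2 - r)² (E(r, z) = (2 - r)²*z + z = z*(2 - r)² + z = z + z*(2 - r)²)
-E(-240, 253) = -253*(1 + (-2 - 240)²) = -253*(1 + (-242)²) = -253*(1 + 58564) = -253*58565 = -1*14816945 = -14816945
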